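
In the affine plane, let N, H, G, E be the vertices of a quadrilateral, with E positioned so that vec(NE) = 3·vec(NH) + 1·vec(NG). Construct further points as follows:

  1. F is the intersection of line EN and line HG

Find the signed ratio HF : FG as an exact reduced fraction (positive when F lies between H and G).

HF:FG = 1/3

Set N = (0, 0), H = (1, 0), G = (0, 1), E = (3, 1); any affine frame gives the same invariant.
1. F is the intersection of line EN and line HG ⇒ F = (3/4, 1/4)
F = H + t·(G−H) with t = 1/4, so HF:FG = t:(1−t) = 1/4:3/4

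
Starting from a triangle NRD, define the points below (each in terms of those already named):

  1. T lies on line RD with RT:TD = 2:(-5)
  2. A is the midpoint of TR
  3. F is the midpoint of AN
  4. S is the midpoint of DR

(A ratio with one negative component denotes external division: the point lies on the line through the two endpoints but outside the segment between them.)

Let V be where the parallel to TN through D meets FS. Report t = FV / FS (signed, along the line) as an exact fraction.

t = 3/2

Set N = (0, 0), R = (1, 0), D = (0, 1); any affine frame gives the same invariant.
1. T lies on line RD with RT:TD = 2:(-5) ⇒ T = (5/3, -2/3)
2. A is the midpoint of TR ⇒ A = (4/3, -1/3)
3. F is the midpoint of AN ⇒ F = (2/3, -1/6)
4. S is the midpoint of DR ⇒ S = (1/2, 1/2)
through D parallel to TN: direction (-5/3, 2/3); meets FS at V = (5/12, 5/6)
V = F + t·(S−F) with t = 3/2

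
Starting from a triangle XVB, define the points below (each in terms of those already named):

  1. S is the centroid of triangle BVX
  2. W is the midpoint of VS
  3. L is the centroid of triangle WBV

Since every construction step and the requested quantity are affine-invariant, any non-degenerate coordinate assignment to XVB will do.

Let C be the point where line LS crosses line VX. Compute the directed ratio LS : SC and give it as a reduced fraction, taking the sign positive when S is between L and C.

Set X = (0, 0), V = (1, 0), B = (0, 1); any affine frame gives the same invariant.
1. S is the centroid of triangle BVX ⇒ S = (1/3, 1/3)
2. W is the midpoint of VS ⇒ W = (2/3, 1/6)
3. L is the centroid of triangle WBV ⇒ L = (5/9, 7/18)
line LS meets VX at C = (-1, 0)
S = L + t·(C−L) with t = 1/7, so LS:SC = 1/7:6/7

LS:SC = 1/6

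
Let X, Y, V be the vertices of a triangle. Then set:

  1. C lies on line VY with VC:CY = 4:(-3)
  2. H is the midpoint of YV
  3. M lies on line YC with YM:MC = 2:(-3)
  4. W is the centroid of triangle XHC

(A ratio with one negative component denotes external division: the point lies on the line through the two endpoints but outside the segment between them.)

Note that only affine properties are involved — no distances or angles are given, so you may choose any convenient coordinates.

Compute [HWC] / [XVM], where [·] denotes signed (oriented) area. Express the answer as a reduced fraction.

Choose coordinates X = (0, 0), Y = (1, 0), V = (0, 1).
1. C lies on line VY with VC:CY = 4:(-3) ⇒ C = (4, -3)
2. H is the midpoint of YV ⇒ H = (1/2, 1/2)
3. M lies on line YC with YM:MC = 2:(-3) ⇒ M = (-5, 6)
4. W is the centroid of triangle XHC ⇒ W = (3/2, -5/6)
2·[HWC] = 7/6, 2·[XVM] = 5
[HWC]:[XVM] = 7/6:5 = 7/30

[HWC]:[XVM] = 7/30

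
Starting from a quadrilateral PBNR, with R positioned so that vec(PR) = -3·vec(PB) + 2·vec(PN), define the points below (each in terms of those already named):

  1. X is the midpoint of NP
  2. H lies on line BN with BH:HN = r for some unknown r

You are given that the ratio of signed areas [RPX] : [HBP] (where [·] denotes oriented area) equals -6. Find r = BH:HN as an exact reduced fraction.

r = 1/3

Work in coordinates with P = (0, 0), B = (1, 0), N = (0, 1), R = (-3, 2).
1. X is the midpoint of NP ⇒ X = (0, 1/2)
2. With BH:HN = r, write λ = r/(r+1) so H = B + λ·(N−B); H is affine-linear in λ
Every point depending on H is an affine combination of H and λ-independent points, so each such coordinate is linear in λ; the λ² term in each signed area is a multiple of (N−B)×(N−B) = 0, so 2·[RPX] and 2·[HBP] are each linear in λ. Evaluating at λ=0 and λ=1:
  2·[RPX] = 3/2,   2·[HBP] = −λ
So [RPX]:[HBP] = (3/2) / (−λ). Setting this equal to -6:
  3/2 = -6·(−λ)  ⇒  λ = 1/4
Then r = λ/(1−λ) = (1/4)/(3/4) = 1/3. Check: with r = 1/3, H = (3/4, 1/4) and [RPX]:[HBP] = -6 as required.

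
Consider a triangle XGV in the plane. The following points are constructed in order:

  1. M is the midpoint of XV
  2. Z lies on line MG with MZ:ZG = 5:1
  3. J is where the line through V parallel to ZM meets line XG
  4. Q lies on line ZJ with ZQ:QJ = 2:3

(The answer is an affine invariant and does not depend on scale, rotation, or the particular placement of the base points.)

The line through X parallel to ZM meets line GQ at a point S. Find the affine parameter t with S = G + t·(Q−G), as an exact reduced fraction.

t = -5/2

Work in coordinates with X = (0, 0), G = (1, 0), V = (0, 1).
1. M is the midpoint of XV ⇒ M = (0, 1/2)
2. Z lies on line MG with MZ:ZG = 5:1 ⇒ Z = (5/6, 1/12)
3. J is where the line through V parallel to ZM meets line XG ⇒ J = (2, 0)
4. Q lies on line ZJ with ZQ:QJ = 2:3 ⇒ Q = (13/10, 1/20)
through X parallel to ZM: direction (-5/6, 5/12); meets GQ at S = (1/4, -1/8)
S = G + t·(Q−G) with t = -5/2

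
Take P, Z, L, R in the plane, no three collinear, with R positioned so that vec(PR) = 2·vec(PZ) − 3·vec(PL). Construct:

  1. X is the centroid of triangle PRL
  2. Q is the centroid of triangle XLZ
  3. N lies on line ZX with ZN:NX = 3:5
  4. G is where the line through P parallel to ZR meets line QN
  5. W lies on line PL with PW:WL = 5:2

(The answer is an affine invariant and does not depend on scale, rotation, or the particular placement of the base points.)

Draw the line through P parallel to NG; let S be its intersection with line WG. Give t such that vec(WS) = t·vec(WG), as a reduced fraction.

t = -115/4

Work in coordinates with P = (0, 0), Z = (1, 0), L = (0, 1), R = (2, -3).
1. X is the centroid of triangle PRL ⇒ X = (2/3, -2/3)
2. Q is the centroid of triangle XLZ ⇒ Q = (5/9, 1/9)
3. N lies on line ZX with ZN:NX = 3:5 ⇒ N = (7/8, -1/4)
4. G is where the line through P parallel to ZR meets line QN ⇒ G = (-17/43, 51/43)
5. W lies on line PL with PW:WL = 5:2 ⇒ W = (0, 5/7)
through P parallel to NG: direction (-437/344, 247/172); meets WG at S = (1955/172, -1105/86)
S = W + t·(G−W) with t = -115/4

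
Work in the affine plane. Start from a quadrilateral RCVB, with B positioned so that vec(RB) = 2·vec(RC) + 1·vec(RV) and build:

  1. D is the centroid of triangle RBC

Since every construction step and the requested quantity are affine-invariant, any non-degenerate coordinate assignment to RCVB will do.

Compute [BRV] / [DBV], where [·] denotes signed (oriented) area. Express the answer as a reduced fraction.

Assign R = (0, 0), C = (1, 0), V = (0, 1), B = (2, 1) — the answer is frame-independent, so this choice is without loss of generality.
1. D is the centroid of triangle RBC ⇒ D = (1, 1/3)
2·[BRV] = -2, 2·[DBV] = 4/3
[BRV]:[DBV] = -2:4/3 = -3/2

[BRV]:[DBV] = -3/2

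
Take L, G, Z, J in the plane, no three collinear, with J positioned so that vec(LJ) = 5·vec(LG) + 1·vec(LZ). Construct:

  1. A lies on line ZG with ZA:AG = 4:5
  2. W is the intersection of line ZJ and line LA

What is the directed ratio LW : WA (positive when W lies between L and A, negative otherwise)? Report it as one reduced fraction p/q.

LW:WA = -9/4

Choose coordinates L = (0, 0), G = (1, 0), Z = (0, 1), J = (5, 1).
1. A lies on line ZG with ZA:AG = 4:5 ⇒ A = (4/9, 5/9)
2. W is the intersection of line ZJ and line LA ⇒ W = (4/5, 1)
W = L + t·(A−L) with t = 9/5, so LW:WA = t:(1−t) = 9/5:-4/5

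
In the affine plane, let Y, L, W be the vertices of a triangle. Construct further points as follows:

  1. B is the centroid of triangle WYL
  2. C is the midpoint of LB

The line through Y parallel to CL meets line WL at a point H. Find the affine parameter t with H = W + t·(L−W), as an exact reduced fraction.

t = 2

Choose coordinates Y = (0, 0), L = (1, 0), W = (0, 1).
1. B is the centroid of triangle WYL ⇒ B = (1/3, 1/3)
2. C is the midpoint of LB ⇒ C = (2/3, 1/6)
through Y parallel to CL: direction (1/3, -1/6); meets WL at H = (2, -1)
H = W + t·(L−W) with t = 2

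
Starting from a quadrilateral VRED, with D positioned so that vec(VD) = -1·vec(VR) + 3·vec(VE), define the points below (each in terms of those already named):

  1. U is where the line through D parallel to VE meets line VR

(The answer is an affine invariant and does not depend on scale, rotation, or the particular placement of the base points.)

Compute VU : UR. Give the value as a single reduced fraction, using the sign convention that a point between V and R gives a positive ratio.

Set V = (0, 0), R = (1, 0), E = (0, 1), D = (-1, 3); any affine frame gives the same invariant.
1. U is where the line through D parallel to VE meets line VR ⇒ U = (-1, 0)
U = V + t·(R−V) with t = -1, so VU:UR = t:(1−t) = -1:2

VU:UR = -1/2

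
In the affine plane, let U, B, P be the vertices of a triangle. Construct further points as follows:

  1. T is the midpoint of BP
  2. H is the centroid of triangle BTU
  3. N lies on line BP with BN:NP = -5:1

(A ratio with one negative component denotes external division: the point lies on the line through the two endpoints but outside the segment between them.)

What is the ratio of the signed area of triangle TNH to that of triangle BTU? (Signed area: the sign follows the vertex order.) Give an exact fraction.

Choose coordinates U = (0, 0), B = (1, 0), P = (0, 1).
1. T is the midpoint of BP ⇒ T = (1/2, 1/2)
2. H is the centroid of triangle BTU ⇒ H = (1/2, 1/6)
3. N lies on line BP with BN:NP = -5:1 ⇒ N = (-1/4, 5/4)
2·[TNH] = 1/4, 2·[BTU] = 1/2
[TNH]:[BTU] = 1/4:1/2 = 1/2

[TNH]:[BTU] = 1/2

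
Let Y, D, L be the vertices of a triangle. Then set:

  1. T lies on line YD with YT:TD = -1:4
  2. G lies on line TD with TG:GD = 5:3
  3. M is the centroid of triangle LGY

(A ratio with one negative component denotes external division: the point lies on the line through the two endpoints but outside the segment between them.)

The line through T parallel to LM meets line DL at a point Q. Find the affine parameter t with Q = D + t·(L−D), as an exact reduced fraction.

t = 16/9

Assign Y = (0, 0), D = (1, 0), L = (0, 1) — the answer is frame-independent, so this choice is without loss of generality.
1. T lies on line YD with YT:TD = -1:4 ⇒ T = (-1/3, 0)
2. G lies on line TD with TG:GD = 5:3 ⇒ G = (1/2, 0)
3. M is the centroid of triangle LGY ⇒ M = (1/6, 1/3)
through T parallel to LM: direction (1/6, -2/3); meets DL at Q = (-7/9, 16/9)
Q = D + t·(L−D) with t = 16/9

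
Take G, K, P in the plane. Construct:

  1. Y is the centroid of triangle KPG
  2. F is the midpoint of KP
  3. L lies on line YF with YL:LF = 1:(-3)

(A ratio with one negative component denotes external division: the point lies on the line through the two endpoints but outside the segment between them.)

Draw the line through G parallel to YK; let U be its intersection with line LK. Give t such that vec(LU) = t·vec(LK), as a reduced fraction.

Work in coordinates with G = (0, 0), K = (1, 0), P = (0, 1).
1. Y is the centroid of triangle KPG ⇒ Y = (1/3, 1/3)
2. F is the midpoint of KP ⇒ F = (1/2, 1/2)
3. L lies on line YF with YL:LF = 1:(-3) ⇒ L = (1/4, 1/4)
through G parallel to YK: direction (2/3, -1/3); meets LK at U = (-2, 1)
U = L + t·(K−L) with t = -3

t = -3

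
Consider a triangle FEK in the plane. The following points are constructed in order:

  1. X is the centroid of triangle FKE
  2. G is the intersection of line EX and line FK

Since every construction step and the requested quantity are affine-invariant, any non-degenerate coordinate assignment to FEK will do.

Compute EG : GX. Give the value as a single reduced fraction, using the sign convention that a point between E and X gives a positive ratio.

EG:GX = -3

Choose coordinates F = (0, 0), E = (1, 0), K = (0, 1).
1. X is the centroid of triangle FKE ⇒ X = (1/3, 1/3)
2. G is the intersection of line EX and line FK ⇒ G = (0, 1/2)
G = E + t·(X−E) with t = 3/2, so EG:GX = t:(1−t) = 3/2:-1/2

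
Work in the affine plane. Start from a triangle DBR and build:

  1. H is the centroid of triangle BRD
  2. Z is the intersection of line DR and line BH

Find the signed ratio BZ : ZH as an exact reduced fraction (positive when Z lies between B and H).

BZ:ZH = -3

Choose coordinates D = (0, 0), B = (1, 0), R = (0, 1).
1. H is the centroid of triangle BRD ⇒ H = (1/3, 1/3)
2. Z is the intersection of line DR and line BH ⇒ Z = (0, 1/2)
Z = B + t·(H−B) with t = 3/2, so BZ:ZH = t:(1−t) = 3/2:-1/2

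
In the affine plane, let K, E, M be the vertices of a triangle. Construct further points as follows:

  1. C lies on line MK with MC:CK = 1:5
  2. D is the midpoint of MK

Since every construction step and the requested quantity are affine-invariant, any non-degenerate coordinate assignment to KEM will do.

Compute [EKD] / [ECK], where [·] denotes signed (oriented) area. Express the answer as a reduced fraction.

Choose coordinates K = (0, 0), E = (1, 0), M = (0, 1).
1. C lies on line MK with MC:CK = 1:5 ⇒ C = (0, 5/6)
2. D is the midpoint of MK ⇒ D = (0, 1/2)
2·[EKD] = -1/2, 2·[ECK] = 5/6
[EKD]:[ECK] = -1/2:5/6 = -3/5

[EKD]:[ECK] = -3/5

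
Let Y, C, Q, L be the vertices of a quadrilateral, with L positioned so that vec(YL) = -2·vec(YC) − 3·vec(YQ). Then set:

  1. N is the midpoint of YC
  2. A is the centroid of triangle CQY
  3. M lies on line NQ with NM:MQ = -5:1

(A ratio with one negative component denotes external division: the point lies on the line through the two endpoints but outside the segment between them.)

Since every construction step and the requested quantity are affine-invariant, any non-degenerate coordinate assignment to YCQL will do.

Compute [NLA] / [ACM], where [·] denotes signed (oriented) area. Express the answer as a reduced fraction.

Work in coordinates with Y = (0, 0), C = (1, 0), Q = (0, 1), L = (-2, -3).
1. N is the midpoint of YC ⇒ N = (1/2, 0)
2. A is the centroid of triangle CQY ⇒ A = (1/3, 1/3)
3. M lies on line NQ with NM:MQ = -5:1 ⇒ M = (-1/8, 5/4)
2·[NLA] = -4/3, 2·[ACM] = 11/24
[NLA]:[ACM] = -4/3:11/24 = -32/11

[NLA]:[ACM] = -32/11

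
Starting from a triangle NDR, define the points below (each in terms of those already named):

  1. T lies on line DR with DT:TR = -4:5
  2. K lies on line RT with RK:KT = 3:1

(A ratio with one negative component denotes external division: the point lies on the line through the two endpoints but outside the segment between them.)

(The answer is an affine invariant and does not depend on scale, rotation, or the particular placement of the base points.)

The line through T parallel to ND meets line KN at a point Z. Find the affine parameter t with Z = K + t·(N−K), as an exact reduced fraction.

t = -5/11

Assign N = (0, 0), D = (1, 0), R = (0, 1) — the answer is frame-independent, so this choice is without loss of generality.
1. T lies on line DR with DT:TR = -4:5 ⇒ T = (5, -4)
2. K lies on line RT with RK:KT = 3:1 ⇒ K = (15/4, -11/4)
through T parallel to ND: direction (1, 0); meets KN at Z = (60/11, -4)
Z = K + t·(N−K) with t = -5/11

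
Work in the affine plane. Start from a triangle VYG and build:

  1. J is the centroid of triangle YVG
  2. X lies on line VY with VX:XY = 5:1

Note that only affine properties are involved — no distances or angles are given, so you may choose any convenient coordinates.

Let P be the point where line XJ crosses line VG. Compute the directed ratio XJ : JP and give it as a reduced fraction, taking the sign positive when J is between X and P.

Choose coordinates V = (0, 0), Y = (1, 0), G = (0, 1).
1. J is the centroid of triangle YVG ⇒ J = (1/3, 1/3)
2. X lies on line VY with VX:XY = 5:1 ⇒ X = (5/6, 0)
line XJ meets VG at P = (0, 5/9)
J = X + t·(P−X) with t = 3/5, so XJ:JP = 3/5:2/5

XJ:JP = 3/2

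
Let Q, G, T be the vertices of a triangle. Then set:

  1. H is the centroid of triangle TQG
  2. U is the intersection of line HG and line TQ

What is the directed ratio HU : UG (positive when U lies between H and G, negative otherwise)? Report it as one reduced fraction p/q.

HU:UG = -1/3

Choose coordinates Q = (0, 0), G = (1, 0), T = (0, 1).
1. H is the centroid of triangle TQG ⇒ H = (1/3, 1/3)
2. U is the intersection of line HG and line TQ ⇒ U = (0, 1/2)
U = H + t·(G−H) with t = -1/2, so HU:UG = t:(1−t) = -1/2:3/2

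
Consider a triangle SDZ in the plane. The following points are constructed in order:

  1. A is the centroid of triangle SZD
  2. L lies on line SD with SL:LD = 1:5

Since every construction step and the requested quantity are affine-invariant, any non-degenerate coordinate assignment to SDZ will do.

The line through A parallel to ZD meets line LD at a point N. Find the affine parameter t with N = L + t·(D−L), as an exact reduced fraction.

t = 3/5

Work in coordinates with S = (0, 0), D = (1, 0), Z = (0, 1).
1. A is the centroid of triangle SZD ⇒ A = (1/3, 1/3)
2. L lies on line SD with SL:LD = 1:5 ⇒ L = (1/6, 0)
through A parallel to ZD: direction (1, -1); meets LD at N = (2/3, 0)
N = L + t·(D−L) with t = 3/5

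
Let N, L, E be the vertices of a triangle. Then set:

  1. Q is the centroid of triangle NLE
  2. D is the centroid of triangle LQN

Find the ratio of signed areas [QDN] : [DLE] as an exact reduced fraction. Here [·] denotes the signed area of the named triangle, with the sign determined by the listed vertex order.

[QDN]:[DLE] = -1/4

Work in coordinates with N = (0, 0), L = (1, 0), E = (0, 1).
1. Q is the centroid of triangle NLE ⇒ Q = (1/3, 1/3)
2. D is the centroid of triangle LQN ⇒ D = (4/9, 1/9)
2·[QDN] = -1/9, 2·[DLE] = 4/9
[QDN]:[DLE] = -1/9:4/9 = -1/4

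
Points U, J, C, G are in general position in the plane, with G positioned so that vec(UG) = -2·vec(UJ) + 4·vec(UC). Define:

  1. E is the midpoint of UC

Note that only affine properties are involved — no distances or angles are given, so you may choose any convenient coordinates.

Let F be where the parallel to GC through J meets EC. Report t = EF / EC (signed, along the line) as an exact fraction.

t = 2

Assign U = (0, 0), J = (1, 0), C = (0, 1), G = (-2, 4) — the answer is frame-independent, so this choice is without loss of generality.
1. E is the midpoint of UC ⇒ E = (0, 1/2)
through J parallel to GC: direction (2, -3); meets EC at F = (0, 3/2)
F = E + t·(C−E) with t = 2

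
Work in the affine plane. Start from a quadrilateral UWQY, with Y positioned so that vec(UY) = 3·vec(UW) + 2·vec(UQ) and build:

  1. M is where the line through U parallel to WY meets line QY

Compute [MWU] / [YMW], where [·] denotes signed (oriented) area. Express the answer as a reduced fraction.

[MWU]:[YMW] = -3/4

Choose coordinates U = (0, 0), W = (1, 0), Q = (0, 1), Y = (3, 2).
1. M is where the line through U parallel to WY meets line QY ⇒ M = (3/2, 3/2)
2·[MWU] = -3/2, 2·[YMW] = 2
[MWU]:[YMW] = -3/2:2 = -3/4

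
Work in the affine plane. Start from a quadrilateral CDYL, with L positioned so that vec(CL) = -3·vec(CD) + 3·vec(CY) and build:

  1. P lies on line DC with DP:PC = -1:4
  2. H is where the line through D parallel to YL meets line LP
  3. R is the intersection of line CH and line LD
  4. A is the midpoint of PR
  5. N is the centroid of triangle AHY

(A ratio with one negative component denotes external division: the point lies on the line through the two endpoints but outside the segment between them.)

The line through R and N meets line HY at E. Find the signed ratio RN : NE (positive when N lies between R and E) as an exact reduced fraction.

Work in coordinates with C = (0, 0), D = (1, 0), Y = (0, 1), L = (-3, 3).
1. P lies on line DC with DP:PC = -1:4 ⇒ P = (4/3, 0)
2. H is where the line through D parallel to YL meets line LP ⇒ H = (10, -6)
3. R is the intersection of line CH and line LD ⇒ R = (5, -3)
4. A is the midpoint of PR ⇒ A = (19/6, -3/2)
5. N is the centroid of triangle AHY ⇒ N = (79/18, -13/6)
line RN meets HY at E = (310/73, -144/73)
N = R + t·(E−R) with t = 73/90, so RN:NE = 73/90:17/90

RN:NE = 73/17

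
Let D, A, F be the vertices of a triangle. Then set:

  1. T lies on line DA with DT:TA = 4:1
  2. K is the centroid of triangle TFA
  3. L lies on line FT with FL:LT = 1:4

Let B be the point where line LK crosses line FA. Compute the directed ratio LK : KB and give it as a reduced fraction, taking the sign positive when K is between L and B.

LK:KB = -2/5

Set D = (0, 0), A = (1, 0), F = (0, 1); any affine frame gives the same invariant.
1. T lies on line DA with DT:TA = 4:1 ⇒ T = (4/5, 0)
2. K is the centroid of triangle TFA ⇒ K = (3/5, 1/3)
3. L lies on line FT with FL:LT = 1:4 ⇒ L = (4/25, 4/5)
line LK meets FA at B = (-1/2, 3/2)
K = L + t·(B−L) with t = -2/3, so LK:KB = -2/3:5/3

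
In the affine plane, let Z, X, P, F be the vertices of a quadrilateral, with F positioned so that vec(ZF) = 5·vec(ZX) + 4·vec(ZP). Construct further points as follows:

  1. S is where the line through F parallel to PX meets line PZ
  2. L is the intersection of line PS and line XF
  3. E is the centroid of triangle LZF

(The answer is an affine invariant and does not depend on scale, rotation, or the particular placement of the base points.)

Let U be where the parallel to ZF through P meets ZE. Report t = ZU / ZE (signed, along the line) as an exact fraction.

t = -3

Choose coordinates Z = (0, 0), X = (1, 0), P = (0, 1), F = (5, 4).
1. S is where the line through F parallel to PX meets line PZ ⇒ S = (0, 9)
2. L is the intersection of line PS and line XF ⇒ L = (0, -1)
3. E is the centroid of triangle LZF ⇒ E = (5/3, 1)
through P parallel to ZF: direction (5, 4); meets ZE at U = (-5, -3)
U = Z + t·(E−Z) with t = -3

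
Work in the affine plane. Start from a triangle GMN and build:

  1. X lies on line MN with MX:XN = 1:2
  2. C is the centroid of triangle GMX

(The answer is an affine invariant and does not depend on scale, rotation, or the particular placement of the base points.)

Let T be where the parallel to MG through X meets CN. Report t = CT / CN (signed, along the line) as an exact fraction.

Set G = (0, 0), M = (1, 0), N = (0, 1); any affine frame gives the same invariant.
1. X lies on line MN with MX:XN = 1:2 ⇒ X = (2/3, 1/3)
2. C is the centroid of triangle GMX ⇒ C = (5/9, 1/9)
through X parallel to MG: direction (-1, 0); meets CN at T = (5/12, 1/3)
T = C + t·(N−C) with t = 1/4

t = 1/4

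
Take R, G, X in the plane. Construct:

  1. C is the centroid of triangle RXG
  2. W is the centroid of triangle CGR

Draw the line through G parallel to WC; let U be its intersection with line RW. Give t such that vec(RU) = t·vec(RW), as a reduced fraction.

t = 2

Set R = (0, 0), G = (1, 0), X = (0, 1); any affine frame gives the same invariant.
1. C is the centroid of triangle RXG ⇒ C = (1/3, 1/3)
2. W is the centroid of triangle CGR ⇒ W = (4/9, 1/9)
through G parallel to WC: direction (-1/9, 2/9); meets RW at U = (8/9, 2/9)
U = R + t·(W−R) with t = 2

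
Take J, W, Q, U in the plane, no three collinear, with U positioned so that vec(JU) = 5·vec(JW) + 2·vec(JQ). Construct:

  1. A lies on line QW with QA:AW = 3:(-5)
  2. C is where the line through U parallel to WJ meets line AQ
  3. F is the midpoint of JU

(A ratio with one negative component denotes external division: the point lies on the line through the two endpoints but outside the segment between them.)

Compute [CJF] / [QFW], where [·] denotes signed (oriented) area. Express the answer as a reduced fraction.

[CJF]:[QFW] = -12/5

Work in coordinates with J = (0, 0), W = (1, 0), Q = (0, 1), U = (5, 2).
1. A lies on line QW with QA:AW = 3:(-5) ⇒ A = (-3/2, 5/2)
2. C is where the line through U parallel to WJ meets line AQ ⇒ C = (-1, 2)
3. F is the midpoint of JU ⇒ F = (5/2, 1)
2·[CJF] = 6, 2·[QFW] = -5/2
[CJF]:[QFW] = 6:-5/2 = -12/5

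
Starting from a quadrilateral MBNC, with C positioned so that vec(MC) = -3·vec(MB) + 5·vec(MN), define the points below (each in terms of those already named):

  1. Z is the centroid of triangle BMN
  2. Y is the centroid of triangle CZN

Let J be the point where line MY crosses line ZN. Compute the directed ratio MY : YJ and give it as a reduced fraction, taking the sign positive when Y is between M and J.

MY:YJ = 1/2

Work in coordinates with M = (0, 0), B = (1, 0), N = (0, 1), C = (-3, 5).
1. Z is the centroid of triangle BMN ⇒ Z = (1/3, 1/3)
2. Y is the centroid of triangle CZN ⇒ Y = (-8/9, 19/9)
line MY meets ZN at J = (-8/3, 19/3)
Y = M + t·(J−M) with t = 1/3, so MY:YJ = 1/3:2/3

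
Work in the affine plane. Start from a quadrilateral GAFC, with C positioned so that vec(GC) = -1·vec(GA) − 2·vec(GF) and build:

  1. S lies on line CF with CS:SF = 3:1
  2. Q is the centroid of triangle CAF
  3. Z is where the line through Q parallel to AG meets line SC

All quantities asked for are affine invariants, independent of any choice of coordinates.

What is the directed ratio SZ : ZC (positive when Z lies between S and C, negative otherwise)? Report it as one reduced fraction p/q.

SZ:ZC = 7/20

Assign G = (0, 0), A = (1, 0), F = (0, 1), C = (-1, -2) — the answer is frame-independent, so this choice is without loss of generality.
1. S lies on line CF with CS:SF = 3:1 ⇒ S = (-1/4, 1/4)
2. Q is the centroid of triangle CAF ⇒ Q = (0, -1/3)
3. Z is where the line through Q parallel to AG meets line SC ⇒ Z = (-4/9, -1/3)
Z = S + t·(C−S) with t = 7/27, so SZ:ZC = t:(1−t) = 7/27:20/27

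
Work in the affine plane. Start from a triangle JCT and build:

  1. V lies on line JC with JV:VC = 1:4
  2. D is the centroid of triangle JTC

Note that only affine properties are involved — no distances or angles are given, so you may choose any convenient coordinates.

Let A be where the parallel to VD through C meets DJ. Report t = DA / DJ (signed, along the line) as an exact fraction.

t = -4

Work in coordinates with J = (0, 0), C = (1, 0), T = (0, 1).
1. V lies on line JC with JV:VC = 1:4 ⇒ V = (1/5, 0)
2. D is the centroid of triangle JTC ⇒ D = (1/3, 1/3)
through C parallel to VD: direction (2/15, 1/3); meets DJ at A = (5/3, 5/3)
A = D + t·(J−D) with t = -4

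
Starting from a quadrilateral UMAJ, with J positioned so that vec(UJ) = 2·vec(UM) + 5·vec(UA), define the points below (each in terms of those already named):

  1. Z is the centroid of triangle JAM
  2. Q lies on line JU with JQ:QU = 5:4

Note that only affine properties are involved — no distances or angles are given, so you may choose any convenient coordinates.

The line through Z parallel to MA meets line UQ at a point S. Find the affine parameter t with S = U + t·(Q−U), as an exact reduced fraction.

Set U = (0, 0), M = (1, 0), A = (0, 1), J = (2, 5); any affine frame gives the same invariant.
1. Z is the centroid of triangle JAM ⇒ Z = (1, 2)
2. Q lies on line JU with JQ:QU = 5:4 ⇒ Q = (8/9, 20/9)
through Z parallel to MA: direction (-1, 1); meets UQ at S = (6/7, 15/7)
S = U + t·(Q−U) with t = 27/28

t = 27/28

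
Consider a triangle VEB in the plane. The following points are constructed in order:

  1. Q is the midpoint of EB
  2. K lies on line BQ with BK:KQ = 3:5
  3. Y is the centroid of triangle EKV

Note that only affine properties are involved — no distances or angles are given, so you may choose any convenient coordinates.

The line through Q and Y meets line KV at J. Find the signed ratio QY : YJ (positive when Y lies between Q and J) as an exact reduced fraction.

QY:YJ = 2/13

Set V = (0, 0), E = (1, 0), B = (0, 1); any affine frame gives the same invariant.
1. Q is the midpoint of EB ⇒ Q = (1/2, 1/2)
2. K lies on line BQ with BK:KQ = 3:5 ⇒ K = (3/16, 13/16)
3. Y is the centroid of triangle EKV ⇒ Y = (19/48, 13/48)
line QY meets KV at J = (-9/32, -39/32)
Y = Q + t·(J−Q) with t = 2/15, so QY:YJ = 2/15:13/15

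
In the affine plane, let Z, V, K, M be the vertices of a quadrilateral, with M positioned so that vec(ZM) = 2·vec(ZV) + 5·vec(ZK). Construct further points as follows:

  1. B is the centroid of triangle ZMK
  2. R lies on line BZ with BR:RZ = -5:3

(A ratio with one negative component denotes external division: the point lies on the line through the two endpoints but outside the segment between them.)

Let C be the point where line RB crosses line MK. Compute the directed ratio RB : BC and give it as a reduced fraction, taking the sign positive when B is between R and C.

RB:BC = 5

Assign Z = (0, 0), V = (1, 0), K = (0, 1), M = (2, 5) — the answer is frame-independent, so this choice is without loss of generality.
1. B is the centroid of triangle ZMK ⇒ B = (2/3, 2)
2. R lies on line BZ with BR:RZ = -5:3 ⇒ R = (-1, -3)
line RB meets MK at C = (1, 3)
B = R + t·(C−R) with t = 5/6, so RB:BC = 5/6:1/6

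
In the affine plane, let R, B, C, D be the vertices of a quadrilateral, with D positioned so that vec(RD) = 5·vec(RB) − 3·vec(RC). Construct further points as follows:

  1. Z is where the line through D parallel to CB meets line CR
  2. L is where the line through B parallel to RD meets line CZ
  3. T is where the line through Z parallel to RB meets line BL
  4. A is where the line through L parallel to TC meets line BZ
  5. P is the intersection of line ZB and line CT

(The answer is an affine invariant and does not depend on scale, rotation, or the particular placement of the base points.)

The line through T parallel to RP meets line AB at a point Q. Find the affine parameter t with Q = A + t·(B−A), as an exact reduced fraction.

Assign R = (0, 0), B = (1, 0), C = (0, 1), D = (5, -3) — the answer is frame-independent, so this choice is without loss of generality.
1. Z is where the line through D parallel to CB meets line CR ⇒ Z = (0, 2)
2. L is where the line through B parallel to RD meets line CZ ⇒ L = (0, 3/5)
3. T is where the line through Z parallel to RB meets line BL ⇒ T = (-7/3, 2)
4. A is where the line through L parallel to TC meets line BZ ⇒ A = (49/55, 12/55)
5. P is the intersection of line ZB and line CT ⇒ P = (7/11, 8/11)
through T parallel to RP: direction (7/11, 8/11); meets AB at Q = (-28/33, 122/33)
Q = A + t·(B−A) with t = -287/18

t = -287/18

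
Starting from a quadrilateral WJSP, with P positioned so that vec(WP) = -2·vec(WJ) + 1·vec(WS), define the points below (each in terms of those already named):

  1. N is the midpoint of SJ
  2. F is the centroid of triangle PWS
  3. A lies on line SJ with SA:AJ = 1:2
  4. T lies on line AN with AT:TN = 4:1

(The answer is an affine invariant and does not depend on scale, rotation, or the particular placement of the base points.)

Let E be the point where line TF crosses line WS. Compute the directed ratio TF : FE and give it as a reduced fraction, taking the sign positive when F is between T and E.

Set W = (0, 0), J = (1, 0), S = (0, 1), P = (-2, 1); any affine frame gives the same invariant.
1. N is the midpoint of SJ ⇒ N = (1/2, 1/2)
2. F is the centroid of triangle PWS ⇒ F = (-2/3, 2/3)
3. A lies on line SJ with SA:AJ = 1:2 ⇒ A = (1/3, 2/3)
4. T lies on line AN with AT:TN = 4:1 ⇒ T = (7/15, 8/15)
line TF meets WS at E = (0, 10/17)
F = T + t·(E−T) with t = 17/7, so TF:FE = 17/7:-10/7

TF:FE = -17/10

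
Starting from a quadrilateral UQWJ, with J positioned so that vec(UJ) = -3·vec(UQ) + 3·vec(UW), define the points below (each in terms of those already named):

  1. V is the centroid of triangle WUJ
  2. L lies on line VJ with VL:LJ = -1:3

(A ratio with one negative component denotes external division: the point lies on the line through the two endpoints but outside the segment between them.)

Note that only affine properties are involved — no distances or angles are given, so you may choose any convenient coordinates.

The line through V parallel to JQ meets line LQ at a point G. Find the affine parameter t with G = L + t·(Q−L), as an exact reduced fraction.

Choose coordinates U = (0, 0), Q = (1, 0), W = (0, 1), J = (-3, 3).
1. V is the centroid of triangle WUJ ⇒ V = (-1, 4/3)
2. L lies on line VJ with VL:LJ = -1:3 ⇒ L = (0, 1/2)
through V parallel to JQ: direction (4, -3); meets LQ at G = (1/3, 1/3)
G = L + t·(Q−L) with t = 1/3

t = 1/3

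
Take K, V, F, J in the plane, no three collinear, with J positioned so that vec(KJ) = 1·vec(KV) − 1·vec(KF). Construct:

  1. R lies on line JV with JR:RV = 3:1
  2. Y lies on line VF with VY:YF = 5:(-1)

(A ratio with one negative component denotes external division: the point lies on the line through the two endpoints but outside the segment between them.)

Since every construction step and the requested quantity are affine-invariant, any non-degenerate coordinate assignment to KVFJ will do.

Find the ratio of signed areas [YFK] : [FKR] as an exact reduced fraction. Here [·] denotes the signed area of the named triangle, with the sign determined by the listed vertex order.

Choose coordinates K = (0, 0), V = (1, 0), F = (0, 1), J = (1, -1).
1. R lies on line JV with JR:RV = 3:1 ⇒ R = (1, -1/4)
2. Y lies on line VF with VY:YF = 5:(-1) ⇒ Y = (-1/4, 5/4)
2·[YFK] = -1/4, 2·[FKR] = 1
[YFK]:[FKR] = -1/4:1 = -1/4

[YFK]:[FKR] = -1/4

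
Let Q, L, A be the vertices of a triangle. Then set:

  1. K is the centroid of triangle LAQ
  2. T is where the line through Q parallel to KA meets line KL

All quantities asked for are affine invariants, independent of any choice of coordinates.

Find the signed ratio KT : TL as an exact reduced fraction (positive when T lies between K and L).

KT:TL = -1/2

Set Q = (0, 0), L = (1, 0), A = (0, 1); any affine frame gives the same invariant.
1. K is the centroid of triangle LAQ ⇒ K = (1/3, 1/3)
2. T is where the line through Q parallel to KA meets line KL ⇒ T = (-1/3, 2/3)
T = K + t·(L−K) with t = -1, so KT:TL = t:(1−t) = -1:2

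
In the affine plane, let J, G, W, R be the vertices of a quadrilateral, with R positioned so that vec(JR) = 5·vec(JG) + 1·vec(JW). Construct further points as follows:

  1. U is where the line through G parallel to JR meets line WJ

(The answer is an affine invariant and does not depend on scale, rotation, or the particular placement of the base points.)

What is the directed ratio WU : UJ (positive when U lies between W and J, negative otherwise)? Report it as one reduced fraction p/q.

Work in coordinates with J = (0, 0), G = (1, 0), W = (0, 1), R = (5, 1).
1. U is where the line through G parallel to JR meets line WJ ⇒ U = (0, -1/5)
U = W + t·(J−W) with t = 6/5, so WU:UJ = t:(1−t) = 6/5:-1/5

WU:UJ = -6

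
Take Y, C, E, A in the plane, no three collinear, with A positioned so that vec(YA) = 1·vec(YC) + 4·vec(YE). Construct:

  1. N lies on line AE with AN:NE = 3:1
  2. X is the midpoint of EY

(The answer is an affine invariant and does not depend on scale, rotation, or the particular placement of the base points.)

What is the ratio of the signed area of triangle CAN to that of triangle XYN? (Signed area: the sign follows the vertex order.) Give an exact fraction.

Work in coordinates with Y = (0, 0), C = (1, 0), E = (0, 1), A = (1, 4).
1. N lies on line AE with AN:NE = 3:1 ⇒ N = (1/4, 7/4)
2. X is the midpoint of EY ⇒ X = (0, 1/2)
2·[CAN] = 3, 2·[XYN] = 1/8
[CAN]:[XYN] = 3:1/8 = 24

[CAN]:[XYN] = 24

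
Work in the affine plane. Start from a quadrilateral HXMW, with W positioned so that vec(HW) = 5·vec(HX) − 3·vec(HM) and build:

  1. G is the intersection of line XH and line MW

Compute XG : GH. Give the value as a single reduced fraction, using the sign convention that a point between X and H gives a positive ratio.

Work in coordinates with H = (0, 0), X = (1, 0), M = (0, 1), W = (5, -3).
1. G is the intersection of line XH and line MW ⇒ G = (5/4, 0)
G = X + t·(H−X) with t = -1/4, so XG:GH = t:(1−t) = -1/4:5/4

XG:GH = -1/5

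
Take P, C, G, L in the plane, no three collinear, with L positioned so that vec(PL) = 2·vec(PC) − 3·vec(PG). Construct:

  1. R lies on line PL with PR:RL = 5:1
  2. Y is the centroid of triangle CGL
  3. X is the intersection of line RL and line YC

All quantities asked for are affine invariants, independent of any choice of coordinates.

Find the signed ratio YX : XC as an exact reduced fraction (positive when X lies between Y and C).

Work in coordinates with P = (0, 0), C = (1, 0), G = (0, 1), L = (2, -3).
1. R lies on line PL with PR:RL = 5:1 ⇒ R = (5/3, -5/2)
2. Y is the centroid of triangle CGL ⇒ Y = (1, -2/3)
3. X is the intersection of line RL and line YC ⇒ X = (1, -3/2)
X = Y + t·(C−Y) with t = -5/4, so YX:XC = t:(1−t) = -5/4:9/4

YX:XC = -5/9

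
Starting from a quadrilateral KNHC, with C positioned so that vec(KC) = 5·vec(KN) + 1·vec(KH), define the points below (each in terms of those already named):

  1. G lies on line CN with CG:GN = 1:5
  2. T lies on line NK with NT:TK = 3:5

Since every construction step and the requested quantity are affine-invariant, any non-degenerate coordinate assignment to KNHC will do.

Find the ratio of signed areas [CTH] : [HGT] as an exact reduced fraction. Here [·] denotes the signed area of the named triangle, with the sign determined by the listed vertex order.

Assign K = (0, 0), N = (1, 0), H = (0, 1), C = (5, 1) — the answer is frame-independent, so this choice is without loss of generality.
1. G lies on line CN with CG:GN = 1:5 ⇒ G = (13/3, 5/6)
2. T lies on line NK with NT:TK = 3:5 ⇒ T = (5/8, 0)
2·[CTH] = -5, 2·[HGT] = -203/48
[CTH]:[HGT] = -5:-203/48 = 240/203

[CTH]:[HGT] = 240/203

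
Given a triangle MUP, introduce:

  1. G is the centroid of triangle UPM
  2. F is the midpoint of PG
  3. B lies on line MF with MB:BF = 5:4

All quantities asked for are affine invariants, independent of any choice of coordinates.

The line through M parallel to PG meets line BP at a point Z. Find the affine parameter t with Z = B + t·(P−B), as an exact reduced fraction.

t = -5/4

Set M = (0, 0), U = (1, 0), P = (0, 1); any affine frame gives the same invariant.
1. G is the centroid of triangle UPM ⇒ G = (1/3, 1/3)
2. F is the midpoint of PG ⇒ F = (1/6, 2/3)
3. B lies on line MF with MB:BF = 5:4 ⇒ B = (5/54, 10/27)
through M parallel to PG: direction (1/3, -2/3); meets BP at Z = (5/24, -5/12)
Z = B + t·(P−B) with t = -5/4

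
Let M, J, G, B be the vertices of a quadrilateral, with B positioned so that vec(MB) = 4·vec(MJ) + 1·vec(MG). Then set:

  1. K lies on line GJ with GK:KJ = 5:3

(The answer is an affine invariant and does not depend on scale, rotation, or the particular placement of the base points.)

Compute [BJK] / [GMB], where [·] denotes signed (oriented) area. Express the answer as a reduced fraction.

[BJK]:[GMB] = -3/8

Work in coordinates with M = (0, 0), J = (1, 0), G = (0, 1), B = (4, 1).
1. K lies on line GJ with GK:KJ = 5:3 ⇒ K = (5/8, 3/8)
2·[BJK] = -3/2, 2·[GMB] = 4
[BJK]:[GMB] = -3/2:4 = -3/8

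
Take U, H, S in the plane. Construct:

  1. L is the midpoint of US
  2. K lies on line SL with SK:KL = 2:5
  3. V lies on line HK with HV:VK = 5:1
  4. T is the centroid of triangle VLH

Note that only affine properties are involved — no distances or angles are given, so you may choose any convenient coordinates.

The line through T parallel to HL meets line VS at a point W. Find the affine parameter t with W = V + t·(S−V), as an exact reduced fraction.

t = -50/51

Set U = (0, 0), H = (1, 0), S = (0, 1); any affine frame gives the same invariant.
1. L is the midpoint of US ⇒ L = (0, 1/2)
2. K lies on line SL with SK:KL = 2:5 ⇒ K = (0, 6/7)
3. V lies on line HK with HV:VK = 5:1 ⇒ V = (1/6, 5/7)
4. T is the centroid of triangle VLH ⇒ T = (7/18, 17/42)
through T parallel to HL: direction (-1, 1/2); meets VS at W = (101/306, 155/357)
W = V + t·(S−V) with t = -50/51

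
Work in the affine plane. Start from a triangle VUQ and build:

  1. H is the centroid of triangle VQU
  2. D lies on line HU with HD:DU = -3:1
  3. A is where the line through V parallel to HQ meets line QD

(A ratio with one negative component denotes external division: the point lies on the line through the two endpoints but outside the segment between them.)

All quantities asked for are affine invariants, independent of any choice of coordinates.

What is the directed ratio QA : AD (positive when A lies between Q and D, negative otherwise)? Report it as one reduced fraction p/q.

Work in coordinates with V = (0, 0), U = (1, 0), Q = (0, 1).
1. H is the centroid of triangle VQU ⇒ H = (1/3, 1/3)
2. D lies on line HU with HD:DU = -3:1 ⇒ D = (4/3, -1/6)
3. A is where the line through V parallel to HQ meets line QD ⇒ A = (-8/9, 16/9)
A = Q + t·(D−Q) with t = -2/3, so QA:AD = t:(1−t) = -2/3:5/3

QA:AD = -2/5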